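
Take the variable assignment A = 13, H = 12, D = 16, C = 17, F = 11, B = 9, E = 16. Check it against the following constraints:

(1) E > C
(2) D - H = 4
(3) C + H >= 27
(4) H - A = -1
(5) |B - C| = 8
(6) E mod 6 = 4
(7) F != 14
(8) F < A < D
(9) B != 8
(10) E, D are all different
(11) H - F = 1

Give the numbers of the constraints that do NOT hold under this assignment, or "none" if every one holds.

Violated: 1 and 10.

(1) E = 16, C = 17; 16 ≤ 17 (want >)  no
(2) D - H = 16 - 12 = 4  yes
(3) C + H = 17 + 12 = 29; 29 ≥ 27  yes
(4) H - A = 12 - 13 = -1  yes
(5) |9 - 17| = 8  yes
(6) 16 mod 6 = 4  yes
(7) F = 11, and 11 ≠ 14  yes
(8) values 11 < 13 < 16  yes
(9) B = 9, and 9 ≠ 8  yes
(10) E = D = 16, not all different  no
(11) H - F = 12 - 11 = 1  yes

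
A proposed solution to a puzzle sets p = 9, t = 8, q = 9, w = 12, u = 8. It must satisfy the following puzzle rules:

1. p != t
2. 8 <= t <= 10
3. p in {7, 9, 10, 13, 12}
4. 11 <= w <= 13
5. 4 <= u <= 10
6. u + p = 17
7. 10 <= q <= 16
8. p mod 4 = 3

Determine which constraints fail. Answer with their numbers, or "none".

Constraints 7 and 8 are violated.

1. p = 9, t = 8; distinct — satisfied.
2. t = 8 lies in [8, 10] — satisfied.
3. p = 9 is in {7, 9, 10, 13, 12} — satisfied.
4. w = 12 lies in [11, 13] — satisfied.
5. u = 8 lies in [4, 10] — satisfied.
6. u + p = 8 + 9 = 17 — satisfied.
7. q = 9 is outside [10, 16] — violated.
8. 9 mod 4 = 1, not 3 — violated.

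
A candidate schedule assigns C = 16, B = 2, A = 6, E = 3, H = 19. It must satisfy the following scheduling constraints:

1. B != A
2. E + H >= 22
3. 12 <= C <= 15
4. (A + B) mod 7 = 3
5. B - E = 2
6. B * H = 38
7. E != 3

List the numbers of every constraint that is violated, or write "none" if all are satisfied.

1. B = 2, A = 6; distinct — OK.
2. E + H = 3 + 19 = 22; 22 ≥ 22 — OK.
3. C = 16 is outside [12, 15] — violated.
4. A + B = 8; 8 mod 7 = 1, not 3 — violated.
5. B - E = 2 - 3 = -1, not 2 — violated.
6. B * H = 2 * 19 = 38 — OK.
7. E = 3, but 3 is required to differ — violated.

Violated: 3, 4, 5, and 7.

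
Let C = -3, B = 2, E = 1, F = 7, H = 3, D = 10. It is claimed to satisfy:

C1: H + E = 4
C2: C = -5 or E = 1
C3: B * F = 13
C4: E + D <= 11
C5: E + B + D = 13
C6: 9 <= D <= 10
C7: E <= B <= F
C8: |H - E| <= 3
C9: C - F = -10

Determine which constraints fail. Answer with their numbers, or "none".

C1: H + E = 3 + 1 = 4 — holds.
C2: C = -3 ≠ -5, but E = 1 = 1 (second disjunct) — holds.
C3: B * F = 2 * 7 = 14, not 13 — fails.
C4: E + D = 1 + 10 = 11; 11 ≤ 11 — holds.
C5: E + B + D = 1 + 2 + 10 = 13 — holds.
C6: D = 10 lies in [9, 10] — holds.
C7: values 1 <= 2 <= 7 — holds.
C8: |3 - 1| = 2; 2 ≤ 3 — holds.
C9: C - F = -3 - 7 = -10 — holds.

Constraint 3 does not hold.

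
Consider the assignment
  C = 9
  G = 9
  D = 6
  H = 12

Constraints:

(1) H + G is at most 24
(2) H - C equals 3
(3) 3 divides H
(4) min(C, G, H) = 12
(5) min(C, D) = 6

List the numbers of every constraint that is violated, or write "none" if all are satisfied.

(1) H + G = 12 + 9 = 21; 21 ≤ 24  OK
(2) H - C = 12 - 9 = 3  OK
(3) 12 / 3 = 4, so 3 divides 12  OK
(4) min(9, 9, 12) = 9, not 12  FAIL
(5) min(9, 6) = 6  OK

Constraint 4 is violated.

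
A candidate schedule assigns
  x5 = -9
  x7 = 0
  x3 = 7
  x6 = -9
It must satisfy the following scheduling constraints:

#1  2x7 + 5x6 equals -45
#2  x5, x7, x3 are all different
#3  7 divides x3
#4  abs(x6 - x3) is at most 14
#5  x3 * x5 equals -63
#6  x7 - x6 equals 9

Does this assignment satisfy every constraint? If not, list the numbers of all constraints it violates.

#1 2x7 + 5x6 = 2(0) + 5(-9) = -45  holds
#2 values -9, 0, 7 are pairwise distinct  holds
#3 7 / 7 = 1, so 7 divides 7  holds
#4 abs(-9 - 7) = 16; 16 > 14, exceeds bound 14  fails
#5 x3 * x5 = 7 * (-9) = -63  holds
#6 x7 - x6 = 0 - (-9) = 9  holds

The assignment fails constraint 4.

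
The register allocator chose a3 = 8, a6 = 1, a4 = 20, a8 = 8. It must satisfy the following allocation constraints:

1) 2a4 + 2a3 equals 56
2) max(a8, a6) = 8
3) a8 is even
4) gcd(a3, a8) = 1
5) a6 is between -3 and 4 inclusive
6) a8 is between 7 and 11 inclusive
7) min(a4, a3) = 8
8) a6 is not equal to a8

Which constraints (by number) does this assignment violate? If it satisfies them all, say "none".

Violated: 4.

1) 2a4 + 2a3 = 2(20) + 2(8) = 56 — holds.
2) max(8, 1) = 8 — holds.
3) a8 = 8 is even — holds.
4) gcd(8, 8) = 8, not 1 — does not hold.
5) a6 = 1 lies in [-3, 4] — holds.
6) a8 = 8 lies in [7, 11] — holds.
7) min(20, 8) = 8 — holds.
8) a6 = 1, a8 = 8; distinct — holds.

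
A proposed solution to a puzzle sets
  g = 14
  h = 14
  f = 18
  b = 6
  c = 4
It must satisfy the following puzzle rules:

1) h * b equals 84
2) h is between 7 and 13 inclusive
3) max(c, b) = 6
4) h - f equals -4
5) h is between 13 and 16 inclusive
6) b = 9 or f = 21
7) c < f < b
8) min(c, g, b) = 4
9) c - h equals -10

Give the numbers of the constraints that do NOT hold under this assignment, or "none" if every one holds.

No — constraints 2, 6, 7 are not satisfied.

1) h * b = 14 * 6 = 84 — OK.
2) h = 14 is outside [7, 13] — violated.
3) max(4, 6) = 6 — OK.
4) h - f = 14 - 18 = -4 — OK.
5) h = 14 lies in [13, 16] — OK.
6) b = 6 ≠ 9 and f = 18 ≠ 21; both disjuncts false — violated.
7) values 4, 18, 6; f = 18 is not < b = 6 — violated.
8) min(4, 14, 6) = 4 — OK.
9) c - h = 4 - 14 = -10 — OK.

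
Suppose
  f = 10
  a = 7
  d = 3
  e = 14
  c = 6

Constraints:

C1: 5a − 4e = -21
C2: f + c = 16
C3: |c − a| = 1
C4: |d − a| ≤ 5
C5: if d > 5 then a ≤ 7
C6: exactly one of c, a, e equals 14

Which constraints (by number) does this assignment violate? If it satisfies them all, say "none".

C1: 5a − 4e = 5(7) − 4(14) = -21  ✔
C2: f + c = 10 + 6 = 16  ✔
C3: |6 − 7| = 1  ✔
C4: |3 − 7| = 4; 4 ≤ 5  ✔
C5: d = 3, not > 5; antecedent false, conditional vacuously true  ✔
C6: c=6, a=7, e=14; 1 of them equals 14  ✔

Yes — all constraints hold.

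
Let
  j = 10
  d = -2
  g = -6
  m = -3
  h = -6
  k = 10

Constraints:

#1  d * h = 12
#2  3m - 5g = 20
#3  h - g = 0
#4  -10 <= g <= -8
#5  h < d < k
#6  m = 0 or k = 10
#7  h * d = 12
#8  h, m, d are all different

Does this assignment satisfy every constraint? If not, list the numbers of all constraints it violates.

#1 d * h = -2 * (-6) = 12  ✓
#2 3m - 5g = 3(-3) - 5(-6) = 21, not 20  ✗
#3 h - g = -6 - (-6) = 0  ✓
#4 g = -6 is outside [-10, -8]  ✗
#5 values -6 < -2 < 10  ✓
#6 m = -3 ≠ 0, but k = 10 = 10 (second disjunct)  ✓
#7 h * d = -6 * (-2) = 12  ✓
#8 values -6, -3, -2 are pairwise distinct  ✓

No — constraints 2, 4 are not satisfied.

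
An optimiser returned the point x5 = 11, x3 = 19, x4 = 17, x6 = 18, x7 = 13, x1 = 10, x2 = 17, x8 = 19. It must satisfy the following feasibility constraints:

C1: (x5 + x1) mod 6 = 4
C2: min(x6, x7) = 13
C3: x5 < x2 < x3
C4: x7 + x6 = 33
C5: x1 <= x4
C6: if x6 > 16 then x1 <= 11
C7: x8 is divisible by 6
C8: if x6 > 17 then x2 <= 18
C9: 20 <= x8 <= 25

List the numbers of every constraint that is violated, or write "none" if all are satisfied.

C1: x5 + x1 = 21; 21 mod 6 = 3, not 4 — fails.
C2: min(18, 13) = 13 — holds.
C3: values 11 < 17 < 19 — holds.
C4: x7 + x6 = 13 + 18 = 31, not 33 — fails.
C5: x1 = 10, x4 = 17; 10 ≤ 17 — holds.
C6: x6 = 18 > 16, so we need x1 ≤ 11; x1 = 10 ≤ 11 — holds.
C7: 19 = 6*3 + 1, so 6 does not divide 19 — fails.
C8: x6 = 18 > 17, so we need x2 ≤ 18; x2 = 17 ≤ 18 — holds.
C9: x8 = 19 is outside [20, 25] — fails.

No — constraints 1, 4, 7, 9 are not satisfied.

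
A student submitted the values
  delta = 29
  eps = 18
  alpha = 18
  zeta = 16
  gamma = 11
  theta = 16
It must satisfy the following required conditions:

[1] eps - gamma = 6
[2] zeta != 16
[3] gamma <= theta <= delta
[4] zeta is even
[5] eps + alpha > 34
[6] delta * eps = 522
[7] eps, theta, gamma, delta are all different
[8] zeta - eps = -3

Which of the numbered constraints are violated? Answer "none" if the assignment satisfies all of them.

Constraints 1, 2, and 8 are violated.

[1] eps - gamma = 18 - 11 = 7, not 6 — does not hold.
[2] zeta = 16, but 16 is required to differ — does not hold.
[3] values 11 <= 16 <= 29 — holds.
[4] zeta = 16 is even — holds.
[5] eps + alpha = 18 + 18 = 36; 36 > 34 — holds.
[6] delta * eps = 29 * 18 = 522 — holds.
[7] values 18, 16, 11, 29 are pairwise distinct — holds.
[8] zeta - eps = 16 - 18 = -2, not -3 — does not hold.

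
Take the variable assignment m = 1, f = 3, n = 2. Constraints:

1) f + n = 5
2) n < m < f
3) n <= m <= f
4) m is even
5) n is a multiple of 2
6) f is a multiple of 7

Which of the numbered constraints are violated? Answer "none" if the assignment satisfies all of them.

1) f + n = 3 + 2 = 5 — holds.
2) values 2, 1, 3; n = 2 is not < m = 1 — fails.
3) values 2, 1, 3; n = 2 is not <= m = 1 — fails.
4) m = 1 is odd — fails.
5) 2 / 2 = 1, so 2 divides 2 — holds.
6) 3 = 7*0 + 3, so 7 does not divide 3 — fails.

Constraints 2, 3, 4, and 6 are violated.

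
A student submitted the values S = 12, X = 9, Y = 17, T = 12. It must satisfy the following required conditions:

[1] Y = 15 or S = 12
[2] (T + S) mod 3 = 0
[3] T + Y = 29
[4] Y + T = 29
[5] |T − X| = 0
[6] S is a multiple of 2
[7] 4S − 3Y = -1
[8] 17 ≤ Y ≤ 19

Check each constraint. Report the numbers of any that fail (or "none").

[1] Y = 17 ≠ 15, but S = 12 = 12 (second disjunct)  yes
[2] T + S = 24; 24 mod 3 = 0  yes
[3] T + Y = 12 + 17 = 29  yes
[4] Y + T = 17 + 12 = 29  yes
[5] |12 − 9| = 3, not 0  no
[6] 12 / 2 = 6, so 2 divides 12  yes
[7] 4S − 3Y = 4(12) − 3(17) = -3, not -1  no
[8] Y = 17 lies in [17, 19]  yes

The assignment fails constraints 5 and 7.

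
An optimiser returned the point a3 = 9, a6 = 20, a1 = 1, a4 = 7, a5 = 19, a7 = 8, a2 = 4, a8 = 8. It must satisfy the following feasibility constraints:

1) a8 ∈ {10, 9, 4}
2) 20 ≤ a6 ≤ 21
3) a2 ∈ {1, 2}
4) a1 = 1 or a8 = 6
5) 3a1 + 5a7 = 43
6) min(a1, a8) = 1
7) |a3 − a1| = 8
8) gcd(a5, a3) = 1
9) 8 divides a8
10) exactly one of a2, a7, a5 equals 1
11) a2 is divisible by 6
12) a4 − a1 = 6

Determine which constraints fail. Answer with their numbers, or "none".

1) a8 = 8 is not in {10, 9, 4} — does not hold.
2) a6 = 20 lies in [20, 21] — holds.
3) a2 = 4 is not in {1, 2} — does not hold.
4) a1 = 1 = 1 (first disjunct) — holds.
5) 3a1 + 5a7 = 3(1) + 5(8) = 43 — holds.
6) min(1, 8) = 1 — holds.
7) |9 − 1| = 8 — holds.
8) gcd(19, 9) = 1 — holds.
9) 8 / 8 = 1, so 8 divides 8 — holds.
10) a2=4, a7=8, a5=19; 0 of them equal 1, not exactly one — does not hold.
11) 4 = 6×0 + 4, so 6 does not divide 4 — does not hold.
12) a4 − a1 = 7 − 1 = 6 — holds.

The assignment fails constraints 1, 3, 10, 11.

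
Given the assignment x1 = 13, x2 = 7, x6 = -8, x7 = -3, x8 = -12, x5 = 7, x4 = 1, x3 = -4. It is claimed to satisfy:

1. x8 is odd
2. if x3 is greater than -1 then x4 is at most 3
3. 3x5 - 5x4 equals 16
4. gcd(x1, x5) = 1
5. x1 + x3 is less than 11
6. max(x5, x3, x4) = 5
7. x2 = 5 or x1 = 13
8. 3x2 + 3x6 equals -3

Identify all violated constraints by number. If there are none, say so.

1. x8 = -12 is even — violated.
2. x3 = -4, not > -1; antecedent false, conditional vacuously true — satisfied.
3. 3x5 - 5x4 = 3(7) - 5(1) = 16 — satisfied.
4. gcd(13, 7) = 1 — satisfied.
5. x1 + x3 = 13 + (-4) = 9; 9 < 11 — satisfied.
6. max(7, -4, 1) = 7, not 5 — violated.
7. x2 = 7 ≠ 5, but x1 = 13 = 13 (second disjunct) — satisfied.
8. 3x2 + 3x6 = 3(7) + 3(-8) = -3 — satisfied.

No — constraints 1 and 6 are not satisfied.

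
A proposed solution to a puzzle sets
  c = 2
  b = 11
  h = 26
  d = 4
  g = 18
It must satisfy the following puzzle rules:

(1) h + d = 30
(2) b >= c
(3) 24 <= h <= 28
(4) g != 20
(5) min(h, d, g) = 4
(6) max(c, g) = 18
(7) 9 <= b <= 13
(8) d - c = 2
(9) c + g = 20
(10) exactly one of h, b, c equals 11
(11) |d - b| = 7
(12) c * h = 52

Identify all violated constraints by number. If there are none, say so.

Yes — all constraints hold.

(1) h + d = 26 + 4 = 30  OK
(2) b = 11, c = 2; 11 ≥ 2  OK
(3) h = 26 lies in [24, 28]  OK
(4) g = 18, and 18 ≠ 20  OK
(5) min(26, 4, 18) = 4  OK
(6) max(2, 18) = 18  OK
(7) b = 11 lies in [9, 13]  OK
(8) d - c = 4 - 2 = 2  OK
(9) c + g = 2 + 18 = 20  OK
(10) h=26, b=11, c=2; 1 of them equals 11  OK
(11) |4 - 11| = 7  OK
(12) c * h = 2 * 26 = 52  OK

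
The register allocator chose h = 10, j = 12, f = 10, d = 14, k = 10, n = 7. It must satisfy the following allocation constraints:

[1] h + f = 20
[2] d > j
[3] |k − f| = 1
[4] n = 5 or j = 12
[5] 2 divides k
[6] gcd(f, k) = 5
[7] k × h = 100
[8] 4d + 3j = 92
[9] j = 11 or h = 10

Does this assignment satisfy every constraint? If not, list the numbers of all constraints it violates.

No — constraints 3 and 6 are not satisfied.

[1] h + f = 10 + 10 = 20  yes
[2] d = 14, j = 12; 14 > 12  yes
[3] |10 − 10| = 0, not 1  no
[4] n = 7 ≠ 5, but j = 12 = 12 (second disjunct)  yes
[5] 10 / 2 = 5, so 2 divides 10  yes
[6] gcd(10, 10) = 10, not 5  no
[7] k × h = 10 × 10 = 100  yes
[8] 4d + 3j = 4(14) + 3(12) = 92  yes
[9] j = 12 ≠ 11, but h = 10 = 10 (second disjunct)  yes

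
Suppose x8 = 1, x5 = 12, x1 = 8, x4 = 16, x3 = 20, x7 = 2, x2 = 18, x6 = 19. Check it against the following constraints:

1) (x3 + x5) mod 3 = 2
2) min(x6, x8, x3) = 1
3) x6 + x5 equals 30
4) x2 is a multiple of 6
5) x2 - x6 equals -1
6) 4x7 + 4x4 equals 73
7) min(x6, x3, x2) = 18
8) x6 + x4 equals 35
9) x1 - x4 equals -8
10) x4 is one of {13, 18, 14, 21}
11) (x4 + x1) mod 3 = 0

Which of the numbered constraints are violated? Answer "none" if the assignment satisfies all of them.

No — constraints 3, 6, 10 are not satisfied.

1) x3 + x5 = 32; 32 mod 3 = 2  yes
2) min(19, 1, 20) = 1  yes
3) x6 + x5 = 19 + 12 = 31, not 30  no
4) 18 / 6 = 3, so 6 divides 18  yes
5) x2 - x6 = 18 - 19 = -1  yes
6) 4x7 + 4x4 = 4(2) + 4(16) = 72, not 73  no
7) min(19, 20, 18) = 18  yes
8) x6 + x4 = 19 + 16 = 35  yes
9) x1 - x4 = 8 - 16 = -8  yes
10) x4 = 16 is not in {13, 18, 14, 21}  no
11) x4 + x1 = 24; 24 mod 3 = 0  yes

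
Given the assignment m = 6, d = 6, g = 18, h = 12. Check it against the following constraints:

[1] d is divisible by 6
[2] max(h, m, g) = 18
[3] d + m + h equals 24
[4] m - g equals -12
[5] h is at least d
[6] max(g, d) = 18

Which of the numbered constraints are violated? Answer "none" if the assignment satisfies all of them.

[1] 6 / 6 = 1, so 6 divides 6  holds
[2] max(12, 6, 18) = 18  holds
[3] d + m + h = 6 + 6 + 12 = 24  holds
[4] m - g = 6 - 18 = -12  holds
[5] h = 12, d = 6; 12 ≥ 6  holds
[6] max(18, 6) = 18  holds

Yes — all constraints hold.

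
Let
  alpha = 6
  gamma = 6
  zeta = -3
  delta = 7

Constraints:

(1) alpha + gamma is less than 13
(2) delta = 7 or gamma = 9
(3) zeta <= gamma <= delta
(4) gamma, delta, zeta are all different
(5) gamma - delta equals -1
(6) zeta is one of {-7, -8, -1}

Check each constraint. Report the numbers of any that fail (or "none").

(1) alpha + gamma = 6 + 6 = 12; 12 < 13  yes
(2) delta = 7 = 7 (first disjunct)  yes
(3) values -3 <= 6 <= 7  yes
(4) values 6, 7, -3 are pairwise distinct  yes
(5) gamma - delta = 6 - 7 = -1  yes
(6) zeta = -3 is not in {-7, -8, -1}  no

Constraint 6 does not hold.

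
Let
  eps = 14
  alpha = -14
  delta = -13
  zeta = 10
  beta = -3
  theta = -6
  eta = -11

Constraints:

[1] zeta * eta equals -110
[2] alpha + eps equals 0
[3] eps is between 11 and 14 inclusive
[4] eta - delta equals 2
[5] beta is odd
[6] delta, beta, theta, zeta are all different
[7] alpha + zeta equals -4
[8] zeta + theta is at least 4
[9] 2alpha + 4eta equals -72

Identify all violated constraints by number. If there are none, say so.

Yes — all constraints hold.

[1] zeta * eta = 10 * (-11) = -110 — holds.
[2] alpha + eps = -14 + 14 = 0 — holds.
[3] eps = 14 lies in [11, 14] — holds.
[4] eta - delta = -11 - (-13) = 2 — holds.
[5] beta = -3 is odd — holds.
[6] values -13, -3, -6, 10 are pairwise distinct — holds.
[7] alpha + zeta = -14 + 10 = -4 — holds.
[8] zeta + theta = 10 + (-6) = 4; 4 ≥ 4 — holds.
[9] 2alpha + 4eta = 2(-14) + 4(-11) = -72 — holds.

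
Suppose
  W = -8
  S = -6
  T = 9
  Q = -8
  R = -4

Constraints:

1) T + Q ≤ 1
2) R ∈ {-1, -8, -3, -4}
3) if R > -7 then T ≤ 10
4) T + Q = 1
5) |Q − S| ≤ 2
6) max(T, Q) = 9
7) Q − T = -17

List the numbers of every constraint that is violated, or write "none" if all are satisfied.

1) T + Q = 9 + (-8) = 1; 1 ≤ 1  OK
2) R = -4 is in {-1, -8, -3, -4}  OK
3) R = -4 > -7, so we need T ≤ 10; T = 9 ≤ 10  OK
4) T + Q = 9 + (-8) = 1  OK
5) |-8 − (-6)| = 2; 2 ≤ 2  OK
6) max(9, -8) = 9  OK
7) Q − T = -8 − 9 = -17  OK

All constraints are satisfied.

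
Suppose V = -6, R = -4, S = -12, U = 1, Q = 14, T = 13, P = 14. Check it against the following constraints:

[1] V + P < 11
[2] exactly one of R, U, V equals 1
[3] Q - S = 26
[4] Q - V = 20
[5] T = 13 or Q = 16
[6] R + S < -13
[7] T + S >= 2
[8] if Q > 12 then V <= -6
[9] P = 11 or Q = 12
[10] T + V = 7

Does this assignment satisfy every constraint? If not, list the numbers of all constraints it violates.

Violated: 7, 9.

[1] V + P = -6 + 14 = 8; 8 < 11  true
[2] R=-4, U=1, V=-6; 1 of them equals 1  true
[3] Q - S = 14 - (-12) = 26  true
[4] Q - V = 14 - (-6) = 20  true
[5] T = 13 = 13 (first disjunct)  true
[6] R + S = -4 + (-12) = -16; -16 < -13  true
[7] T + S = 13 + (-12) = 1; 1 < 2, bound 2 not met  false
[8] Q = 14 > 12, so we need V ≤ -6; V = -6 ≤ -6  true
[9] P = 14 ≠ 11 and Q = 14 ≠ 12; both disjuncts false  false
[10] T + V = 13 + (-6) = 7  true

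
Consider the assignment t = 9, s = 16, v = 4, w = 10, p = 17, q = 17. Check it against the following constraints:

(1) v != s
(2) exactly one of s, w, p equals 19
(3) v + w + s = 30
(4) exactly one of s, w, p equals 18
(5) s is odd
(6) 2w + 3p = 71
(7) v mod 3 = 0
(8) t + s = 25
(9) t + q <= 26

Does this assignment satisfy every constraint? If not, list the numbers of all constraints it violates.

(1) v = 4, s = 16; distinct  OK
(2) s=16, w=10, p=17; 0 of them equal 19, not exactly one  FAIL
(3) v + w + s = 4 + 10 + 16 = 30  OK
(4) s=16, w=10, p=17; 0 of them equal 18, not exactly one  FAIL
(5) s = 16 is even  FAIL
(6) 2w + 3p = 2(10) + 3(17) = 71  OK
(7) 4 mod 3 = 1, not 0  FAIL
(8) t + s = 9 + 16 = 25  OK
(9) t + q = 9 + 17 = 26; 26 ≤ 26  OK

Violated: 2, 4, 5, and 7.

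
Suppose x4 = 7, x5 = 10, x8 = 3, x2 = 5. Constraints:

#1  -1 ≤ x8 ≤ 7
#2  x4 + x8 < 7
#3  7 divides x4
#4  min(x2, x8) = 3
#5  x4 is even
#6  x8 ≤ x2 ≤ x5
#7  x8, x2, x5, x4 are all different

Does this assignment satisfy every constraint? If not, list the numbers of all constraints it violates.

#1 x8 = 3 lies in [-1, 7] — holds.
#2 x4 + x8 = 7 + 3 = 10; 10 ≥ 7, bound 7 not met — fails.
#3 7 / 7 = 1, so 7 divides 7 — holds.
#4 min(5, 3) = 3 — holds.
#5 x4 = 7 is odd — fails.
#6 values 3 ≤ 5 ≤ 10 — holds.
#7 values 3, 5, 10, 7 are pairwise distinct — holds.

Violated: 2 and 5.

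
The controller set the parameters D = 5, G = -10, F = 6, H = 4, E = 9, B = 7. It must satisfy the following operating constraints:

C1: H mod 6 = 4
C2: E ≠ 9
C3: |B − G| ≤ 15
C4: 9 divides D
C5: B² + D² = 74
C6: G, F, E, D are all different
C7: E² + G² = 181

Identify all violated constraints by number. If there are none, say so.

C1: 4 mod 6 = 4 — OK.
C2: E = 9, but 9 is required to differ — violated.
C3: |7 − (-10)| = 17; 17 > 15, exceeds bound 15 — violated.
C4: 5 = 9×0 + 5, so 9 does not divide 5 — violated.
C5: B² + D² = 7² + 5² = 49 + 25 = 74 — OK.
C6: values -10, 6, 9, 5 are pairwise distinct — OK.
C7: E² + G² = 9² + (-10)² = 81 + 100 = 181 — OK.

The assignment fails constraints 2, 3, and 4.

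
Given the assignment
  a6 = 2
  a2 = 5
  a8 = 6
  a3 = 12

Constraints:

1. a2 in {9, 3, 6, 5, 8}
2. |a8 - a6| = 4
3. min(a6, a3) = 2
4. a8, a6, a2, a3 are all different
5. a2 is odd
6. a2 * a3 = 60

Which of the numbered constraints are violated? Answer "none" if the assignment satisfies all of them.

No violations.

1. a2 = 5 is in {9, 3, 6, 5, 8}  yes
2. |6 - 2| = 4  yes
3. min(2, 12) = 2  yes
4. values 6, 2, 5, 12 are pairwise distinct  yes
5. a2 = 5 is odd  yes
6. a2 * a3 = 5 * 12 = 60  yes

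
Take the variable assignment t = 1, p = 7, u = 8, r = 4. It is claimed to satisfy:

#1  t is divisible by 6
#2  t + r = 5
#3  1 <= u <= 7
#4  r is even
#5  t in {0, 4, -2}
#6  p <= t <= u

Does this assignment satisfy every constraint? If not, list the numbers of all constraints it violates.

#1 1 = 6*0 + 1, so 6 does not divide 1  false
#2 t + r = 1 + 4 = 5  true
#3 u = 8 is outside [1, 7]  false
#4 r = 4 is even  true
#5 t = 1 is not in {0, 4, -2}  false
#6 values 7, 1, 8; p = 7 is not <= t = 1  false

The assignment fails constraints 1, 3, 5, 6.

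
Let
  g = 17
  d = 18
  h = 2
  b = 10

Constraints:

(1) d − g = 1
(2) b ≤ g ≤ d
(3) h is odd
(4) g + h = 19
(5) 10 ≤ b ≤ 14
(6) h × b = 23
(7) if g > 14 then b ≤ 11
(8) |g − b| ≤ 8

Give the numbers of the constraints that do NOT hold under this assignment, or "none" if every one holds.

The assignment fails constraints 3 and 6.

(1) d − g = 18 − 17 = 1  OK
(2) values 10 ≤ 17 ≤ 18  OK
(3) h = 2 is even  FAIL
(4) g + h = 17 + 2 = 19  OK
(5) b = 10 lies in [10, 14]  OK
(6) h × b = 2 × 10 = 20, not 23  FAIL
(7) g = 17 > 14, so we need b ≤ 11; b = 10 ≤ 11  OK
(8) |17 − 10| = 7; 7 ≤ 8  OK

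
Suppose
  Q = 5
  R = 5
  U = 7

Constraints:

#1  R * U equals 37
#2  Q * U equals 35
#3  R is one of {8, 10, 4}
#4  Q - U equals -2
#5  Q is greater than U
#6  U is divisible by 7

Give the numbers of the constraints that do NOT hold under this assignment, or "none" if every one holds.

Violated: 1, 3, and 5.

#1 R * U = 5 * 7 = 35, not 37 — violated.
#2 Q * U = 5 * 7 = 35 — OK.
#3 R = 5 is not in {8, 10, 4} — violated.
#4 Q - U = 5 - 7 = -2 — OK.
#5 Q = 5, U = 7; 5 ≤ 7 (want >) — violated.
#6 7 / 7 = 1, so 7 divides 7 — OK.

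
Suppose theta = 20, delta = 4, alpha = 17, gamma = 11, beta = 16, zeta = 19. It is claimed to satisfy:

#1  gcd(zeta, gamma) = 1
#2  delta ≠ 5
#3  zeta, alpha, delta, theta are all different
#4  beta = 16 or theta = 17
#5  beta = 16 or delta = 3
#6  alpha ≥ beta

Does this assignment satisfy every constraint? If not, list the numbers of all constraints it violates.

#1 gcd(19, 11) = 1 — OK.
#2 delta = 4, and 4 ≠ 5 — OK.
#3 values 19, 17, 4, 20 are pairwise distinct — OK.
#4 beta = 16 = 16 (first disjunct) — OK.
#5 beta = 16 = 16 (first disjunct) — OK.
#6 alpha = 17, beta = 16; 17 ≥ 16 — OK.

All constraints are satisfied.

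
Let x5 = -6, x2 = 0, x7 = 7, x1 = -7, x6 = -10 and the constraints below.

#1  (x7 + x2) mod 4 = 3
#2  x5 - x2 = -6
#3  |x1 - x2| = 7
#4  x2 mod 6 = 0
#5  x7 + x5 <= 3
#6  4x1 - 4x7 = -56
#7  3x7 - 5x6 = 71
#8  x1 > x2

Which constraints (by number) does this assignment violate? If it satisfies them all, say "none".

The assignment fails constraint 8.

#1 x7 + x2 = 7; 7 mod 4 = 3 — OK.
#2 x5 - x2 = -6 - 0 = -6 — OK.
#3 |-7 - 0| = 7 — OK.
#4 0 mod 6 = 0 — OK.
#5 x7 + x5 = 7 + (-6) = 1; 1 ≤ 3 — OK.
#6 4x1 - 4x7 = 4(-7) - 4(7) = -56 — OK.
#7 3x7 - 5x6 = 3(7) - 5(-10) = 71 — OK.
#8 x1 = -7, x2 = 0; -7 ≤ 0 (want >) — violated.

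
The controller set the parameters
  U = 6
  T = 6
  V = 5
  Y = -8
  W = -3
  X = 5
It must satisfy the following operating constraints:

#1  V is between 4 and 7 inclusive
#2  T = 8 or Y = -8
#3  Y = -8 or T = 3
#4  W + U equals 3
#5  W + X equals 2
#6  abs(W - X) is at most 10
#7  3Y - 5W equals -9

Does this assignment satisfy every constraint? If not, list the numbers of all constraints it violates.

#1 V = 5 lies in [4, 7]  yes
#2 T = 6 ≠ 8, but Y = -8 = -8 (second disjunct)  yes
#3 Y = -8 = -8 (first disjunct)  yes
#4 W + U = -3 + 6 = 3  yes
#5 W + X = -3 + 5 = 2  yes
#6 abs(-3 - 5) = 8; 8 ≤ 10  yes
#7 3Y - 5W = 3(-8) - 5(-3) = -9  yes

Yes — all constraints hold.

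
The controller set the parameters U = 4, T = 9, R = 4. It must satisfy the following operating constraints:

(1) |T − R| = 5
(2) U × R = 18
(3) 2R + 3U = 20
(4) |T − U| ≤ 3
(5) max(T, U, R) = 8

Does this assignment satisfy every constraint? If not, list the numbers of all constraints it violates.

(1) |9 − 4| = 5 — holds.
(2) U × R = 4 × 4 = 16, not 18 — does not hold.
(3) 2R + 3U = 2(4) + 3(4) = 20 — holds.
(4) |9 − 4| = 5; 5 > 3, exceeds bound 3 — does not hold.
(5) max(9, 4, 4) = 9, not 8 — does not hold.

Constraints 2, 4, 5 do not hold.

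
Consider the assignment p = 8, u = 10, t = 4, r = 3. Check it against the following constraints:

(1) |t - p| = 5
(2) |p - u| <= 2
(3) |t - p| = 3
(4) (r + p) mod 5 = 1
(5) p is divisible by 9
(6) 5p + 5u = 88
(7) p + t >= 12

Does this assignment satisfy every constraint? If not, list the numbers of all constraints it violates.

Violated: 1, 3, 5, and 6.

(1) |4 - 8| = 4, not 5 — violated.
(2) |8 - 10| = 2; 2 ≤ 2 — OK.
(3) |4 - 8| = 4, not 3 — violated.
(4) r + p = 11; 11 mod 5 = 1 — OK.
(5) 8 = 9*0 + 8, so 9 does not divide 8 — violated.
(6) 5p + 5u = 5(8) + 5(10) = 90, not 88 — violated.
(7) p + t = 8 + 4 = 12; 12 ≥ 12 — OK.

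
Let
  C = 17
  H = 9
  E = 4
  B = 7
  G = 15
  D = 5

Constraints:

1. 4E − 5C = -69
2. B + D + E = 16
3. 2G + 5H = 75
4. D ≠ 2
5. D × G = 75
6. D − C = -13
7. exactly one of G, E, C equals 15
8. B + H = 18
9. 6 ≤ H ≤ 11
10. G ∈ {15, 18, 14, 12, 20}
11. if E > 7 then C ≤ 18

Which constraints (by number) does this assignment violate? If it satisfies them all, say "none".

Constraints 6 and 8 are violated.

1. 4E − 5C = 4(4) − 5(17) = -69  true
2. B + D + E = 7 + 5 + 4 = 16  true
3. 2G + 5H = 2(15) + 5(9) = 75  true
4. D = 5, and 5 ≠ 2  true
5. D × G = 5 × 15 = 75  true
6. D − C = 5 − 17 = -12, not -13  false
7. G=15, E=4, C=17; 1 of them equals 15  true
8. B + H = 7 + 9 = 16, not 18  false
9. H = 9 lies in [6, 11]  true
10. G = 15 is in {15, 18, 14, 12, 20}  true
11. E = 4, not > 7; antecedent false, conditional vacuously true  true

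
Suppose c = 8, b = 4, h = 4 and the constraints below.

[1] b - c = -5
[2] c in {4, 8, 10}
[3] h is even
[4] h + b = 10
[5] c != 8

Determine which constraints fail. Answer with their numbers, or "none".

No — constraints 1, 4, and 5 are not satisfied.

[1] b - c = 4 - 8 = -4, not -5  fails
[2] c = 8 is in {4, 8, 10}  holds
[3] h = 4 is even  holds
[4] h + b = 4 + 4 = 8, not 10  fails
[5] c = 8, but 8 is required to differ  fails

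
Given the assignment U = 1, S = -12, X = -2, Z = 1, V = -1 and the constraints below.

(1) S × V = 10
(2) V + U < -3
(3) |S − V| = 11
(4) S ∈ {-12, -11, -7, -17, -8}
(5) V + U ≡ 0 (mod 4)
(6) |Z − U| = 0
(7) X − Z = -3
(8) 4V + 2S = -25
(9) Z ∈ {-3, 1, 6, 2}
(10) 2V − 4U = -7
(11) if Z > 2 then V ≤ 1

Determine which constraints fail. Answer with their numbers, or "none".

Constraints 1, 2, 8, and 10 are violated.

(1) S × V = -12 × (-1) = 12, not 10  ✗
(2) V + U = -1 + 1 = 0; 0 ≥ -3, bound -3 not met  ✗
(3) |-12 − (-1)| = 11  ✓
(4) S = -12 is in {-12, -11, -7, -17, -8}  ✓
(5) V + U = 0; 0 mod 4 = 0  ✓
(6) |1 − 1| = 0  ✓
(7) X − Z = -2 − 1 = -3  ✓
(8) 4V + 2S = 4(-1) + 2(-12) = -28, not -25  ✗
(9) Z = 1 is in {-3, 1, 6, 2}  ✓
(10) 2V − 4U = 2(-1) − 4(1) = -6, not -7  ✗
(11) Z = 1, not > 2; antecedent false, conditional vacuously true  ✓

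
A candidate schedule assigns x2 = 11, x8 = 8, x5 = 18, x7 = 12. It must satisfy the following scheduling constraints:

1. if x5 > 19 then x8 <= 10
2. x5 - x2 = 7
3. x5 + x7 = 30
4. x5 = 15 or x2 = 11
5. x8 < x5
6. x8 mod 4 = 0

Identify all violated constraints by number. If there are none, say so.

1. x5 = 18, not > 19; antecedent false, conditional vacuously true  holds
2. x5 - x2 = 18 - 11 = 7  holds
3. x5 + x7 = 18 + 12 = 30  holds
4. x5 = 18 ≠ 15, but x2 = 11 = 11 (second disjunct)  holds
5. x8 = 8, x5 = 18; 8 < 18  holds
6. 8 mod 4 = 0  holds

None — every constraint holds.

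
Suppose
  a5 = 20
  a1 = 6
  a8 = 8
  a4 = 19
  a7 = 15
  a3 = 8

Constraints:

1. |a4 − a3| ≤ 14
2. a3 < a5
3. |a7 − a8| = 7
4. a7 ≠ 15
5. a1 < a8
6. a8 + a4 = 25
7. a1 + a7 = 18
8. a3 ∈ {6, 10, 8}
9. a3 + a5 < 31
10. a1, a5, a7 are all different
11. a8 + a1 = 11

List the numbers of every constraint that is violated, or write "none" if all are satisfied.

1. |19 − 8| = 11; 11 ≤ 14  true
2. a3 = 8, a5 = 20; 8 < 20  true
3. |15 − 8| = 7  true
4. a7 = 15, but 15 is required to differ  false
5. a1 = 6, a8 = 8; 6 < 8  true
6. a8 + a4 = 8 + 19 = 27, not 25  false
7. a1 + a7 = 6 + 15 = 21, not 18  false
8. a3 = 8 is in {6, 10, 8}  true
9. a3 + a5 = 8 + 20 = 28; 28 < 31  true
10. values 6, 20, 15 are pairwise distinct  true
11. a8 + a1 = 8 + 6 = 14, not 11  false

Constraints 4, 6, 7, 11 do not hold.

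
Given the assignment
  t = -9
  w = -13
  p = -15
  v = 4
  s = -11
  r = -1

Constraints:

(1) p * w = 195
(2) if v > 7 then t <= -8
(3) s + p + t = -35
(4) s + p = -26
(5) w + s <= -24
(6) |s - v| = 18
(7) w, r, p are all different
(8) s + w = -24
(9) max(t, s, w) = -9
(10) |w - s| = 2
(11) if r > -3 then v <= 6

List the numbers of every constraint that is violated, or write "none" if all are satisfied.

Constraint 6 does not hold.

(1) p * w = -15 * (-13) = 195  OK
(2) v = 4, not > 7; antecedent false, conditional vacuously true  OK
(3) s + p + t = -11 + (-15) + (-9) = -35  OK
(4) s + p = -11 + (-15) = -26  OK
(5) w + s = -13 + (-11) = -24; -24 ≤ -24  OK
(6) |-11 - 4| = 15, not 18  FAIL
(7) values -13, -1, -15 are pairwise distinct  OK
(8) s + w = -11 + (-13) = -24  OK
(9) max(-9, -11, -13) = -9  OK
(10) |-13 - (-11)| = 2  OK
(11) r = -1 > -3, so we need v ≤ 6; v = 4 ≤ 6  OK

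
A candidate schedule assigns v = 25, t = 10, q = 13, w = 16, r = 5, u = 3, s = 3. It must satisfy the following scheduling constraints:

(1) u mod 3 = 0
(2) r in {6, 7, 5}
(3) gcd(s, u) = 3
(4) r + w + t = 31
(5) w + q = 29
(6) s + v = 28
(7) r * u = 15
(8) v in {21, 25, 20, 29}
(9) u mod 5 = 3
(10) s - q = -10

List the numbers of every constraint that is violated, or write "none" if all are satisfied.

None — every constraint holds.

(1) 3 mod 3 = 0 — satisfied.
(2) r = 5 is in {6, 7, 5} — satisfied.
(3) gcd(3, 3) = 3 — satisfied.
(4) r + w + t = 5 + 16 + 10 = 31 — satisfied.
(5) w + q = 16 + 13 = 29 — satisfied.
(6) s + v = 3 + 25 = 28 — satisfied.
(7) r * u = 5 * 3 = 15 — satisfied.
(8) v = 25 is in {21, 25, 20, 29} — satisfied.
(9) 3 mod 5 = 3 — satisfied.
(10) s - q = 3 - 13 = -10 — satisfied.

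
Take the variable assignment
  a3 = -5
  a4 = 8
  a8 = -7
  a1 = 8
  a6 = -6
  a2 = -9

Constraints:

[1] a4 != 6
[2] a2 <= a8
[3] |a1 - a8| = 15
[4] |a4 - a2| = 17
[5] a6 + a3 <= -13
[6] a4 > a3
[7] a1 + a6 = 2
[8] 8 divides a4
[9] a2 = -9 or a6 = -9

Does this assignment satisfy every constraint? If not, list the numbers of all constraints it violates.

Violated: 5.

[1] a4 = 8, and 8 ≠ 6  OK
[2] a2 = -9, a8 = -7; -9 ≤ -7  OK
[3] |8 - (-7)| = 15  OK
[4] |8 - (-9)| = 17  OK
[5] a6 + a3 = -6 + (-5) = -11; -11 > -13, bound -13 not met  FAIL
[6] a4 = 8, a3 = -5; 8 > -5  OK
[7] a1 + a6 = 8 + (-6) = 2  OK
[8] 8 / 8 = 1, so 8 divides 8  OK
[9] a2 = -9 = -9 (first disjunct)  OK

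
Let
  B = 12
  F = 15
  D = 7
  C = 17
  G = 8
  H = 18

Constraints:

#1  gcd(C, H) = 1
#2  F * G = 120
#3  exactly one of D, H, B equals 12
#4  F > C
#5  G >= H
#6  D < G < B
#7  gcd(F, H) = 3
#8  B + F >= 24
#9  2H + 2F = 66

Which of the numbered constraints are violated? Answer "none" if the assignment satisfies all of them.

#1 gcd(17, 18) = 1  ✔
#2 F * G = 15 * 8 = 120  ✔
#3 D=7, H=18, B=12; 1 of them equals 12  ✔
#4 F = 15, C = 17; 15 ≤ 17 (want >)  ✘
#5 G = 8, H = 18; 8 < 18 (want ≥)  ✘
#6 values 7 < 8 < 12  ✔
#7 gcd(15, 18) = 3  ✔
#8 B + F = 12 + 15 = 27; 27 ≥ 24  ✔
#9 2H + 2F = 2(18) + 2(15) = 66  ✔

The assignment fails constraints 4, 5.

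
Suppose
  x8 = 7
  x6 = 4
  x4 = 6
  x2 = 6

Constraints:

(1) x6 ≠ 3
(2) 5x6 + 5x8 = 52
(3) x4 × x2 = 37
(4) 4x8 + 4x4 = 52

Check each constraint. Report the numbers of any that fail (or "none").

The assignment fails constraints 2, 3.

(1) x6 = 4, and 4 ≠ 3  ✔
(2) 5x6 + 5x8 = 5(4) + 5(7) = 55, not 52  ✘
(3) x4 × x2 = 6 × 6 = 36, not 37  ✘
(4) 4x8 + 4x4 = 4(7) + 4(6) = 52  ✔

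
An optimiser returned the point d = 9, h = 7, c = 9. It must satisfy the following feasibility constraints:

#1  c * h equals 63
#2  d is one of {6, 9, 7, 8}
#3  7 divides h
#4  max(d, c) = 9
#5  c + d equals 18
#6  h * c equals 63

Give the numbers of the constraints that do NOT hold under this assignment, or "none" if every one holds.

#1 c * h = 9 * 7 = 63 — OK.
#2 d = 9 is in {6, 9, 7, 8} — OK.
#3 7 / 7 = 1, so 7 divides 7 — OK.
#4 max(9, 9) = 9 — OK.
#5 c + d = 9 + 9 = 18 — OK.
#6 h * c = 7 * 9 = 63 — OK.

No violations.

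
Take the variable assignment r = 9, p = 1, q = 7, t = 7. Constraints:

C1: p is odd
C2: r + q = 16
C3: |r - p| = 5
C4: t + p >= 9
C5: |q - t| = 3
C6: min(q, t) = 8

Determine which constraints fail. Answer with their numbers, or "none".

C1: p = 1 is odd — holds.
C2: r + q = 9 + 7 = 16 — holds.
C3: |9 - 1| = 8, not 5 — fails.
C4: t + p = 7 + 1 = 8; 8 < 9, bound 9 not met — fails.
C5: |7 - 7| = 0, not 3 — fails.
C6: min(7, 7) = 7, not 8 — fails.

Constraints 3, 4, 5, 6 are violated.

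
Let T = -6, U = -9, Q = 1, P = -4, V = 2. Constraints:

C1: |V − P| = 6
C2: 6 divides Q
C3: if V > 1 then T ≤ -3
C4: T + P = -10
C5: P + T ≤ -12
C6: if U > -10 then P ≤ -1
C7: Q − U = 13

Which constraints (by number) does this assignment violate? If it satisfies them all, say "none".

C1: |2 − (-4)| = 6 — holds.
C2: 1 = 6×0 + 1, so 6 does not divide 1 — fails.
C3: V = 2 > 1, so we need T ≤ -3; T = -6 ≤ -3 — holds.
C4: T + P = -6 + (-4) = -10 — holds.
C5: P + T = -4 + (-6) = -10; -10 > -12, bound -12 not met — fails.
C6: U = -9 > -10, so we need P ≤ -1; P = -4 ≤ -1 — holds.
C7: Q − U = 1 − (-9) = 10, not 13 — fails.

Violated: 2, 5, and 7.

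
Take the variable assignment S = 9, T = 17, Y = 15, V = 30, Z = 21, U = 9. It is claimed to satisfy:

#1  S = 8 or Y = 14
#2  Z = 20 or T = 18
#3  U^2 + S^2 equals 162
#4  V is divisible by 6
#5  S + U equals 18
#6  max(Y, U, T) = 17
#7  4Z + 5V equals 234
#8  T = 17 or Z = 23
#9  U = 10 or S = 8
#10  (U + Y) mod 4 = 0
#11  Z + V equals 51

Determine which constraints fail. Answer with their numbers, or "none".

Violated: 1, 2, and 9.

#1 S = 9 ≠ 8 and Y = 15 ≠ 14; both disjuncts false — violated.
#2 Z = 21 ≠ 20 and T = 17 ≠ 18; both disjuncts false — violated.
#3 U^2 + S^2 = 9^2 + 9^2 = 81 + 81 = 162 — OK.
#4 30 / 6 = 5, so 6 divides 30 — OK.
#5 S + U = 9 + 9 = 18 — OK.
#6 max(15, 9, 17) = 17 — OK.
#7 4Z + 5V = 4(21) + 5(30) = 234 — OK.
#8 T = 17 = 17 (first disjunct) — OK.
#9 U = 9 ≠ 10 and S = 9 ≠ 8; both disjuncts false — violated.
#10 U + Y = 24; 24 mod 4 = 0 — OK.
#11 Z + V = 21 + 30 = 51 — OK.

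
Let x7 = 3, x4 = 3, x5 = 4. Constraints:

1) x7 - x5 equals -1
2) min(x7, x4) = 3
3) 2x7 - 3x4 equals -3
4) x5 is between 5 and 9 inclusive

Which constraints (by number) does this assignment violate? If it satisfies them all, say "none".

No — constraint 4 is not satisfied.

1) x7 - x5 = 3 - 4 = -1  yes
2) min(3, 3) = 3  yes
3) 2x7 - 3x4 = 2(3) - 3(3) = -3  yes
4) x5 = 4 is outside [5, 9]  no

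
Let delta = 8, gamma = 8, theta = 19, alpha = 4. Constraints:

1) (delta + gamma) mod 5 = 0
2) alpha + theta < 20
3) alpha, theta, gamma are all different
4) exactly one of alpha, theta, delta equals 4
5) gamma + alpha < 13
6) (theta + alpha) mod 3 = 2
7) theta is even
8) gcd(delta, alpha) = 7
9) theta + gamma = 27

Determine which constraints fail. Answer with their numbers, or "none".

The assignment fails constraints 1, 2, 7, 8.

1) delta + gamma = 16; 16 mod 5 = 1, not 0  fails
2) alpha + theta = 4 + 19 = 23; 23 ≥ 20, bound 20 not met  fails
3) values 4, 19, 8 are pairwise distinct  holds
4) alpha=4, theta=19, delta=8; 1 of them equals 4  holds
5) gamma + alpha = 8 + 4 = 12; 12 < 13  holds
6) theta + alpha = 23; 23 mod 3 = 2  holds
7) theta = 19 is odd  fails
8) gcd(8, 4) = 4, not 7  fails
9) theta + gamma = 19 + 8 = 27  holds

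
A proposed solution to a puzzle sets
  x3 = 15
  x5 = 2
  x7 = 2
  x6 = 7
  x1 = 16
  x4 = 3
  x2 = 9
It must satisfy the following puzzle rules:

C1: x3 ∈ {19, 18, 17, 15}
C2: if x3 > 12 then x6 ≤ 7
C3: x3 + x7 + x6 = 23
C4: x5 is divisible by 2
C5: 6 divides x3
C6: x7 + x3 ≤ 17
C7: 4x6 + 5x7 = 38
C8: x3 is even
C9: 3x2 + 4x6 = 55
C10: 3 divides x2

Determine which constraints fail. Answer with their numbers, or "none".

C1: x3 = 15 is in {19, 18, 17, 15}  yes
C2: x3 = 15 > 12, so we need x6 ≤ 7; x6 = 7 ≤ 7  yes
C3: x3 + x7 + x6 = 15 + 2 + 7 = 24, not 23  no
C4: 2 / 2 = 1, so 2 divides 2  yes
C5: 15 = 6×2 + 3, so 6 does not divide 15  no
C6: x7 + x3 = 2 + 15 = 17; 17 ≤ 17  yes
C7: 4x6 + 5x7 = 4(7) + 5(2) = 38  yes
C8: x3 = 15 is odd  no
C9: 3x2 + 4x6 = 3(9) + 4(7) = 55  yes
C10: 9 / 3 = 3, so 3 divides 9  yes

Constraints 3, 5, 8 are violated.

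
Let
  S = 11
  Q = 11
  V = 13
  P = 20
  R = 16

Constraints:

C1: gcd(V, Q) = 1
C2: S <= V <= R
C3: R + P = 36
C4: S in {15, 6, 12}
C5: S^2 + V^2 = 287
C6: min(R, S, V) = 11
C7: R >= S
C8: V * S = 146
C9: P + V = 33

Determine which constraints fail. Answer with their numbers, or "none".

The assignment fails constraints 4, 5, and 8.

C1: gcd(13, 11) = 1 — satisfied.
C2: values 11 <= 13 <= 16 — satisfied.
C3: R + P = 16 + 20 = 36 — satisfied.
C4: S = 11 is not in {15, 6, 12} — violated.
C5: S^2 + V^2 = 11^2 + 13^2 = 121 + 169 = 290, not 287 — violated.
C6: min(16, 11, 13) = 11 — satisfied.
C7: R = 16, S = 11; 16 ≥ 11 — satisfied.
C8: V * S = 13 * 11 = 143, not 146 — violated.
C9: P + V = 20 + 13 = 33 — satisfied.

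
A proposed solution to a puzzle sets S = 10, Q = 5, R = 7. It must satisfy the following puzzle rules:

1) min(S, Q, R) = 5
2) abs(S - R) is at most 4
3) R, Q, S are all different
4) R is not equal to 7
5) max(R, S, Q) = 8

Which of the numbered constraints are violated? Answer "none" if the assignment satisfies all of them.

1) min(10, 5, 7) = 5 — holds.
2) abs(10 - 7) = 3; 3 ≤ 4 — holds.
3) values 7, 5, 10 are pairwise distinct — holds.
4) R = 7, but 7 is required to differ — fails.
5) max(7, 10, 5) = 10, not 8 — fails.

Constraints 4, 5 are violated.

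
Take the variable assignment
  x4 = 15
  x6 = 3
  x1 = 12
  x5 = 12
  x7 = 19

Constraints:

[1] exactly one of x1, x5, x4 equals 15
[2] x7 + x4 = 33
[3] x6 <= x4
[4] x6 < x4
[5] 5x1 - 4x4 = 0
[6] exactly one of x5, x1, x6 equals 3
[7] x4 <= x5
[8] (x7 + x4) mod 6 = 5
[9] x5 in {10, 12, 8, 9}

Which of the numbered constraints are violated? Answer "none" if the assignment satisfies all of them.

Violated: 2, 7, 8.

[1] x1=12, x5=12, x4=15; 1 of them equals 15 — holds.
[2] x7 + x4 = 19 + 15 = 34, not 33 — does not hold.
[3] x6 = 3, x4 = 15; 3 ≤ 15 — holds.
[4] x6 = 3, x4 = 15; 3 < 15 — holds.
[5] 5x1 - 4x4 = 5(12) - 4(15) = 0 — holds.
[6] x5=12, x1=12, x6=3; 1 of them equals 3 — holds.
[7] x4 = 15, x5 = 12; 15 > 12 (want ≤) — does not hold.
[8] x7 + x4 = 34; 34 mod 6 = 4, not 5 — does not hold.
[9] x5 = 12 is in {10, 12, 8, 9} — holds.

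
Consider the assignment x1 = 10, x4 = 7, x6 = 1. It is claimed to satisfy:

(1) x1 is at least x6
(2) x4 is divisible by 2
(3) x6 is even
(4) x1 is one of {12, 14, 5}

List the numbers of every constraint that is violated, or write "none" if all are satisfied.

(1) x1 = 10, x6 = 1; 10 ≥ 1  ✓
(2) 7 = 2*3 + 1, so 2 does not divide 7  ✗
(3) x6 = 1 is odd  ✗
(4) x1 = 10 is not in {12, 14, 5}  ✗

Constraints 2, 3, 4 do not hold.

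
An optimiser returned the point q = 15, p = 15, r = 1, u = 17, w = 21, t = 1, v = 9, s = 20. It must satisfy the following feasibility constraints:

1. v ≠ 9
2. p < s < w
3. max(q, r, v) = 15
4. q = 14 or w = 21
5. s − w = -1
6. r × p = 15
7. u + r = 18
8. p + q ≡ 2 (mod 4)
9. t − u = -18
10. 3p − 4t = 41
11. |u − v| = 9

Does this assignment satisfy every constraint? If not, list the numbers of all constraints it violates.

1. v = 9, but 9 is required to differ — violated.
2. values 15 < 20 < 21 — OK.
3. max(15, 1, 9) = 15 — OK.
4. q = 15 ≠ 14, but w = 21 = 21 (second disjunct) — OK.
5. s − w = 20 − 21 = -1 — OK.
6. r × p = 1 × 15 = 15 — OK.
7. u + r = 17 + 1 = 18 — OK.
8. p + q = 30; 30 mod 4 = 2 — OK.
9. t − u = 1 − 17 = -16, not -18 — violated.
10. 3p − 4t = 3(15) − 4(1) = 41 — OK.
11. |17 − 9| = 8, not 9 — violated.

No — constraints 1, 9, 11 are not satisfied.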